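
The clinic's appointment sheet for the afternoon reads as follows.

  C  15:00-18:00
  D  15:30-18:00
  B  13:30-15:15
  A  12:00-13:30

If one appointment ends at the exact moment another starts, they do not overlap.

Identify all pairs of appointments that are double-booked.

Sorted by start: A, B, C, D.
B starts exactly when A ends (back-to-back, no overlap), so nothing later overlaps A either.
C starts before B ends → B and C overlap.
D starts after B ends.
D starts before C ends → C and D overlap.

B & C, C & D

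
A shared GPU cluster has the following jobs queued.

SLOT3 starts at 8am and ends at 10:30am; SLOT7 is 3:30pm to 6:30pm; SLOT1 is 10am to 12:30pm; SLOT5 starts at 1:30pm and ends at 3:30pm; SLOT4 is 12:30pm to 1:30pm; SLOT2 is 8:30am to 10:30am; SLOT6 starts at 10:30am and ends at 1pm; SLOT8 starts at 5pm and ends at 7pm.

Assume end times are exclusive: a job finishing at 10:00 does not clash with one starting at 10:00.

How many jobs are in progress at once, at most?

Walk through starts and ends in time order (an end at T is processed before a start at T):
8am start SLOT3 → 1
8:30am start SLOT2 → 2
10am start SLOT1 → 3
10:30am end SLOT2 → 2
10:30am end SLOT3 → 1
10:30am start SLOT6 → 2
12:30pm end SLOT1 → 1
12:30pm start SLOT4 → 2
1pm end SLOT6 → 1
1:30pm end SLOT4 → 0
1:30pm start SLOT5 → 1
3:30pm end SLOT5 → 0
3:30pm start SLOT7 → 1
5pm start SLOT8 → 2
6:30pm end SLOT7 → 1
7pm end SLOT8 → 0
Peak is 3, at 10am (SLOT1, SLOT2, SLOT3).

3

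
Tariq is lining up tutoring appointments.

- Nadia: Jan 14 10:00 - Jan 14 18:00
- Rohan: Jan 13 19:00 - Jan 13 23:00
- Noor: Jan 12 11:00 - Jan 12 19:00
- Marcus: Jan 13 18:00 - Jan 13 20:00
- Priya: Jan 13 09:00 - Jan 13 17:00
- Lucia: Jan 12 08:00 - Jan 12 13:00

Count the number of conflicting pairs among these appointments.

Two intervals overlap when each starts before the other ends.
Sorted by start: Lucia, Noor, Priya, Marcus, Rohan, Nadia.
Noor starts before Lucia ends → Lucia and Noor overlap.
Priya starts after Lucia ends — done with Lucia.
Priya starts after Noor ends — done with Noor.
Marcus starts after Priya ends — done with Priya.
Rohan starts before Marcus ends → Marcus and Rohan overlap.
Nadia starts after Marcus ends.
Nadia starts after Rohan ends.
Overlapping pairs: Lucia & Noor, Marcus & Rohan — 2 in total.

2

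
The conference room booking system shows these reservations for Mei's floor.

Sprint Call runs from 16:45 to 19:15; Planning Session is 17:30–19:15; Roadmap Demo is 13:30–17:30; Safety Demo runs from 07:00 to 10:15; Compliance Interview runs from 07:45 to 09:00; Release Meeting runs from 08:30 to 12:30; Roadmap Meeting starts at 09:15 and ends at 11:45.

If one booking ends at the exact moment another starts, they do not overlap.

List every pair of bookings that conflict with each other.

Compliance Interview & Release Meeting, Compliance Interview & Safety Demo, Planning Session & Sprint Call, Release Meeting & Roadmap Meeting, Release Meeting & Safety Demo, Roadmap Demo & Sprint Call, Roadmap Meeting & Safety Demo

Sorted by start: Safety Demo, Compliance Interview, Release Meeting, Roadmap Meeting, Roadmap Demo, Sprint Call, Planning Session.
Compliance Interview starts before Safety Demo ends → Safety Demo and Compliance Interview overlap.
Release Meeting starts before Safety Demo ends → Safety Demo and Release Meeting overlap.
Roadmap Meeting starts before Safety Demo ends → Safety Demo and Roadmap Meeting overlap.
Roadmap Demo starts after Safety Demo ends; Safety Demo is clear from here.
Release Meeting starts before Compliance Interview ends → Compliance Interview and Release Meeting overlap.
Roadmap Meeting starts after Compliance Interview ends; Compliance Interview is clear from here.
Roadmap Meeting starts before Release Meeting ends → Release Meeting and Roadmap Meeting overlap.
Roadmap Demo starts after Release Meeting ends; Release Meeting is clear from here.
Roadmap Demo starts after Roadmap Meeting ends; Roadmap Meeting is clear from here.
Sprint Call starts before Roadmap Demo ends → Roadmap Demo and Sprint Call overlap.
Planning Session starts exactly when Roadmap Demo ends (back-to-back, no overlap).
Planning Session starts before Sprint Call ends → Sprint Call and Planning Session overlap.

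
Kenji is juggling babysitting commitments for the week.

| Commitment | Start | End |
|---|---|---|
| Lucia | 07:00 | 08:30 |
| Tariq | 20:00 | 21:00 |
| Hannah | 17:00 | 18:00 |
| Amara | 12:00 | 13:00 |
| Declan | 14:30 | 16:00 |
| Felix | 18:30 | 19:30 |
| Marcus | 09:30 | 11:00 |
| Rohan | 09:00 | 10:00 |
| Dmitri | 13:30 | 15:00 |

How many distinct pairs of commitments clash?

Two intervals overlap when each starts before the other ends.
Sorted by start: Lucia, Rohan, Marcus, Amara, Dmitri, Declan, Hannah, Felix, Tariq.
Rohan starts after Lucia ends, so Lucia has no further overlaps.
Marcus starts before Rohan ends → Rohan and Marcus overlap.
Amara starts after Rohan ends, so Rohan has no further overlaps.
Amara starts after Marcus ends, so Marcus has no further overlaps.
Dmitri starts after Amara ends, so Amara has no further overlaps.
Declan starts before Dmitri ends → Dmitri and Declan overlap.
Hannah starts after Dmitri ends, so Dmitri has no further overlaps.
Hannah starts after Declan ends, so Declan has no further overlaps.
Felix starts after Hannah ends, so Hannah has no further overlaps.
Tariq starts after Felix ends.
Overlapping pairs: Declan & Dmitri, Marcus & Rohan — 2 in total.

2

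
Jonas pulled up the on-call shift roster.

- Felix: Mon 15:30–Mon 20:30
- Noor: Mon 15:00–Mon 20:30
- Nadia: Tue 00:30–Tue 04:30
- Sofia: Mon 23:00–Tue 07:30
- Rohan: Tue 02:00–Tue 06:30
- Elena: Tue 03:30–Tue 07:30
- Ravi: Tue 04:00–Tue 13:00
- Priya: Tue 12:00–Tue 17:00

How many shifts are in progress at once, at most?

Walk through starts and ends in time order (an end at T is processed before a start at T):
Mon 15:00 start Noor → 1
Mon 15:30 start Felix → 2
Mon 20:30 end Felix → 1
Mon 20:30 end Noor → 0
Mon 23:00 start Sofia → 1
Tue 00:30 start Nadia → 2
Tue 02:00 start Rohan → 3
Tue 03:30 start Elena → 4
Tue 04:00 start Ravi → 5
Tue 04:30 end Nadia → 4
Tue 06:30 end Rohan → 3
Tue 07:30 end Elena → 2
Tue 07:30 end Sofia → 1
Tue 12:00 start Priya → 2
Tue 13:00 end Ravi → 1
Tue 17:00 end Priya → 0
Peak is 5, at Tue 04:00 (Elena, Nadia, Ravi, Rohan, Sofia).

5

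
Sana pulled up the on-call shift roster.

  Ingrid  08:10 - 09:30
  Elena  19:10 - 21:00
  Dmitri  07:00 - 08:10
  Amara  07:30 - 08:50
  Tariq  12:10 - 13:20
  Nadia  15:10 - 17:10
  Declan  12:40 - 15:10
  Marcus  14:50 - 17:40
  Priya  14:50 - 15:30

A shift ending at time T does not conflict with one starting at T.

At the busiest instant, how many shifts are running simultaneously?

Sort all start/end points and keep a running count:
07:00 start Dmitri → 1
07:30 start Amara → 2
08:10 end Dmitri → 1
08:10 start Ingrid → 2
08:50 end Amara → 1
09:30 end Ingrid → 0
12:10 start Tariq → 1
12:40 start Declan → 2
13:20 end Tariq → 1
14:50 start Marcus → 2
14:50 start Priya → 3
15:10 end Declan → 2
15:10 start Nadia → 3
15:30 end Priya → 2
17:10 end Nadia → 1
17:40 end Marcus → 0
19:10 start Elena → 1
21:00 end Elena → 0
Peak is 3, at 14:50 (Declan, Marcus, Priya).

3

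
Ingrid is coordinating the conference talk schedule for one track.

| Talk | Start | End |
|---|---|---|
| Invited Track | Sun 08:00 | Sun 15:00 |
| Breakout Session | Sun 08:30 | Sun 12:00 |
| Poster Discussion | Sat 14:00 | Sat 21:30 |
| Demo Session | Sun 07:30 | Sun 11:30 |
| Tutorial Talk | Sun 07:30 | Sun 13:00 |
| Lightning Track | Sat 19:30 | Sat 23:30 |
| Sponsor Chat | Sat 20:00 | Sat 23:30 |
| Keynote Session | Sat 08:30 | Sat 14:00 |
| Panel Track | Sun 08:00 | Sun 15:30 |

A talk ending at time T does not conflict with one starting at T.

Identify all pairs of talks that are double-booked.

Sorted by start: Keynote Session, Poster Discussion, Lightning Track, Sponsor Chat, Tutorial Talk, Demo Session, Invited Track, Panel Track, Breakout Session.
Poster Discussion starts exactly when Keynote Session ends (back-to-back, no overlap); Keynote Session is clear from here.
Lightning Track starts before Poster Discussion ends → Poster Discussion and Lightning Track overlap.
Sponsor Chat starts before Poster Discussion ends → Poster Discussion and Sponsor Chat overlap.
Tutorial Talk starts after Poster Discussion ends; Poster Discussion is clear from here.
Sponsor Chat starts before Lightning Track ends → Lightning Track and Sponsor Chat overlap.
Tutorial Talk starts after Lightning Track ends; Lightning Track is clear from here.
Tutorial Talk starts after Sponsor Chat ends; Sponsor Chat is clear from here.
Demo Session starts before Tutorial Talk ends → Tutorial Talk and Demo Session overlap.
Invited Track starts before Tutorial Talk ends → Tutorial Talk and Invited Track overlap.
Panel Track starts before Tutorial Talk ends → Tutorial Talk and Panel Track overlap.
Breakout Session starts before Tutorial Talk ends → Tutorial Talk and Breakout Session overlap.
Invited Track starts before Demo Session ends → Demo Session and Invited Track overlap.
Panel Track starts before Demo Session ends → Demo Session and Panel Track overlap.
Breakout Session starts before Demo Session ends → Demo Session and Breakout Session overlap.
Panel Track starts before Invited Track ends → Invited Track and Panel Track overlap.
Breakout Session starts before Invited Track ends → Invited Track and Breakout Session overlap.
Breakout Session starts before Panel Track ends → Panel Track and Breakout Session overlap.

Breakout Session & Demo Session, Breakout Session & Invited Track, Breakout Session & Panel Track, Breakout Session & Tutorial Talk, Demo Session & Invited Track, Demo Session & Panel Track, Demo Session & Tutorial Talk, Invited Track & Panel Track, Invited Track & Tutorial Talk, Lightning Track & Poster Discussion, Lightning Track & Sponsor Chat, Panel Track & Tutorial Talk, Poster Discussion & Sponsor Chat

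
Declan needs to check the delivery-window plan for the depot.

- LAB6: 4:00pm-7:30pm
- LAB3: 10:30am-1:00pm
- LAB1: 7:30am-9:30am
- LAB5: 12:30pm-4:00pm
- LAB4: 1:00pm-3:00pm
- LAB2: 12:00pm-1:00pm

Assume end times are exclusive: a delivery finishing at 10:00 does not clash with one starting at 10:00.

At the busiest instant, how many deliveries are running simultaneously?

3

Walk through starts and ends in time order (an end at T is processed before a start at T):
7:30am start LAB1 → 1
9:30am end LAB1 → 0
10:30am start LAB3 → 1
12:00pm start LAB2 → 2
12:30pm start LAB5 → 3
1:00pm end LAB2 → 2
1:00pm end LAB3 → 1
1:00pm start LAB4 → 2
3:00pm end LAB4 → 1
4:00pm end LAB5 → 0
4:00pm start LAB6 → 1
7:30pm end LAB6 → 0
Peak is 3, at 12:30pm (LAB2, LAB3, LAB5).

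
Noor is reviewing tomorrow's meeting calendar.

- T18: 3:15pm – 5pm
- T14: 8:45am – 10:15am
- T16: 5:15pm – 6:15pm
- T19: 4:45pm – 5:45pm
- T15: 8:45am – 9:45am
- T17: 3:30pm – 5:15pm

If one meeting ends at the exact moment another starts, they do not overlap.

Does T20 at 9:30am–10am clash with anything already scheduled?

Yes — it overlaps T14, T15

T14: starts 8:45am before T20 ends 10am, and ends 10:15am after T20 starts 9:30am → overlap.
T15: starts 8:45am before T20 ends 10am, and ends 9:45am after T20 starts 9:30am → overlap.
T18: starts 3:15pm at or after T20 ends 10am → clear.
T17: starts 3:30pm at or after T20 ends 10am → clear.
T19: starts 4:45pm at or after T20 ends 10am → clear.
T16: starts 5:15pm at or after T20 ends 10am → clear.
T20 overlaps T14, T15.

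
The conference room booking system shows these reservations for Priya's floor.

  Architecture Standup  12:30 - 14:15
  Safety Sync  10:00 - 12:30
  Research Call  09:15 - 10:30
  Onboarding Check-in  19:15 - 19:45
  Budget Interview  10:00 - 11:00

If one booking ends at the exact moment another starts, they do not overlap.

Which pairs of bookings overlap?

Sorted by start: Research Call, Budget Interview, Safety Sync, Architecture Standup, Onboarding Check-in.
Budget Interview starts before Research Call ends → Research Call and Budget Interview overlap.
Safety Sync starts before Research Call ends → Research Call and Safety Sync overlap.
Architecture Standup starts after Research Call ends, so nothing later overlaps Research Call either.
Safety Sync starts before Budget Interview ends → Budget Interview and Safety Sync overlap.
Architecture Standup starts after Budget Interview ends, so nothing later overlaps Budget Interview either.
Architecture Standup starts exactly when Safety Sync ends (back-to-back, no overlap), so nothing later overlaps Safety Sync either.
Onboarding Check-in starts after Architecture Standup ends.

Budget Interview & Research Call, Budget Interview & Safety Sync, Research Call & Safety Sync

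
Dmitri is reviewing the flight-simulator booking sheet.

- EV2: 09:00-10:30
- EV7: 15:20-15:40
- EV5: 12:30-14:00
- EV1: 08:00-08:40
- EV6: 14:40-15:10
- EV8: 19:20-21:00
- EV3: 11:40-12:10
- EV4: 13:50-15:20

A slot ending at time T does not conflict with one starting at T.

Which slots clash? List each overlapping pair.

EV4 & EV5, EV4 & EV6

Sorted by start: EV1, EV2, EV3, EV5, EV4, EV6, EV7, EV8.
EV2 starts after EV1 ends, so nothing later overlaps EV1 either.
EV3 starts after EV2 ends, so nothing later overlaps EV2 either.
EV5 starts after EV3 ends, so nothing later overlaps EV3 either.
EV4 starts before EV5 ends → EV5 and EV4 overlap.
EV6 starts after EV5 ends, so nothing later overlaps EV5 either.
EV6 starts before EV4 ends → EV4 and EV6 overlap.
EV7 starts exactly when EV4 ends (back-to-back, no overlap), so nothing later overlaps EV4 either.
EV7 starts after EV6 ends, so nothing later overlaps EV6 either.
EV8 starts after EV7 ends.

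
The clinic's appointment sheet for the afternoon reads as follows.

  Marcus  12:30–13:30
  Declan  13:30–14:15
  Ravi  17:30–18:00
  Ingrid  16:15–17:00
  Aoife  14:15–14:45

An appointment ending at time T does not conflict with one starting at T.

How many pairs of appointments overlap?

Check each pair: they overlap iff neither finishes before the other starts.
Sorted by start: Marcus, Declan, Aoife, Ingrid, Ravi.
Declan starts exactly when Marcus ends (back-to-back, no overlap), so Marcus has no further overlaps.
Aoife starts exactly when Declan ends (back-to-back, no overlap), so Declan has no further overlaps.
Ingrid starts after Aoife ends, so Aoife has no further overlaps.
Ravi starts after Ingrid ends.
No pair overlaps.

0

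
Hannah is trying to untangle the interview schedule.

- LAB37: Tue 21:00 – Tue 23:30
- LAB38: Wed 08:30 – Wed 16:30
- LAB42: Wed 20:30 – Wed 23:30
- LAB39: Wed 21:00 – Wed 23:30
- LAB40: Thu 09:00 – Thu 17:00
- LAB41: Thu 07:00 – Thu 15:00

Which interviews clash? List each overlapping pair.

Two intervals overlap when each starts before the other ends.
Sorted by start: LAB37, LAB38, LAB42, LAB39, LAB41, LAB40.
LAB38 starts after LAB37 ends — done with LAB37.
LAB42 starts after LAB38 ends — done with LAB38.
LAB39 starts before LAB42 ends → LAB42 and LAB39 overlap.
LAB41 starts after LAB42 ends — done with LAB42.
LAB41 starts after LAB39 ends — done with LAB39.
LAB40 starts before LAB41 ends → LAB41 and LAB40 overlap.

LAB39 & LAB42, LAB40 & LAB41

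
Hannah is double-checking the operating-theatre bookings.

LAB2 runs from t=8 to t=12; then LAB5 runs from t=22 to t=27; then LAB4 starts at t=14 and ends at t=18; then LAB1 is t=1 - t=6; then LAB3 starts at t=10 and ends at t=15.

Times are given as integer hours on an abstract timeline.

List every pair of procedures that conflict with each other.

LAB2 & LAB3, LAB3 & LAB4

Check each pair: they overlap iff neither finishes before the other starts.
Sorted by start: LAB1, LAB2, LAB3, LAB4, LAB5.
LAB2 starts after LAB1 ends; LAB1 is clear from here.
LAB3 starts before LAB2 ends → LAB2 and LAB3 overlap.
LAB4 starts after LAB2 ends; LAB2 is clear from here.
LAB4 starts before LAB3 ends → LAB3 and LAB4 overlap.
LAB5 starts after LAB3 ends.
LAB5 starts after LAB4 ends.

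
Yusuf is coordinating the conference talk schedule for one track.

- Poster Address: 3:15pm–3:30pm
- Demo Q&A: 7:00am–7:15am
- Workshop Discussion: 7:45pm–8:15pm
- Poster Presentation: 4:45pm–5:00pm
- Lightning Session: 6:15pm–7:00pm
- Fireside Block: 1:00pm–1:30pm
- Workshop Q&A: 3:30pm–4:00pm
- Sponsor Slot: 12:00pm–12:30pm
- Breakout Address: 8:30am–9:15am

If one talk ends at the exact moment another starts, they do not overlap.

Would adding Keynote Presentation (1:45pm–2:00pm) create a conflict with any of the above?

No — it doesn't clash with anything

Demo Q&A: ends 7:15am at or before Keynote Presentation starts 1:45pm → clear.
Breakout Address: ends 9:15am at or before Keynote Presentation starts 1:45pm → clear.
Sponsor Slot: ends 12:30pm at or before Keynote Presentation starts 1:45pm → clear.
Fireside Block: ends 1:30pm at or before Keynote Presentation starts 1:45pm → clear.
Poster Address: starts 3:15pm at or after Keynote Presentation ends 2:00pm → clear.
Workshop Q&A: starts 3:30pm at or after Keynote Presentation ends 2:00pm → clear.
Poster Presentation: starts 4:45pm at or after Keynote Presentation ends 2:00pm → clear.
Lightning Session: starts 6:15pm at or after Keynote Presentation ends 2:00pm → clear.
Workshop Discussion: starts 7:45pm at or after Keynote Presentation ends 2:00pm → clear.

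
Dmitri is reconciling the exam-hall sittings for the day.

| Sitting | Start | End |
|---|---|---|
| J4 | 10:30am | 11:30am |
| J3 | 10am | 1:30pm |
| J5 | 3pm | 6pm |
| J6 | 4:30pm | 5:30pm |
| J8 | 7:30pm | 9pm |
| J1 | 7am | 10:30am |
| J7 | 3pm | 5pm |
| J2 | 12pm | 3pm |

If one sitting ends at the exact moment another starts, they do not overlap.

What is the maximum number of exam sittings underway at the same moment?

3

Sweep the timeline, counting +1 at each start and −1 at each end (ends before starts at a tie):
7am start J1 → 1
10am start J3 → 2
10:30am end J1 → 1
10:30am start J4 → 2
11:30am end J4 → 1
12pm start J2 → 2
1:30pm end J3 → 1
3pm end J2 → 0
3pm start J5 → 1
3pm start J7 → 2
4:30pm start J6 → 3
5pm end J7 → 2
5:30pm end J6 → 1
6pm end J5 → 0
7:30pm start J8 → 1
9pm end J8 → 0
Peak is 3, at 4:30pm (J5, J6, J7).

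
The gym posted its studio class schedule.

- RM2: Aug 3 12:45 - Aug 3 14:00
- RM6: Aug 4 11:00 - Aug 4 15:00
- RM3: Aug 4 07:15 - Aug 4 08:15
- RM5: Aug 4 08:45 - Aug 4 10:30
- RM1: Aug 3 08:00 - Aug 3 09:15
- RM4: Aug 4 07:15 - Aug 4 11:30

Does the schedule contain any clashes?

Check each pair: they overlap iff neither finishes before the other starts.
Sorted by start: RM1, RM2, RM3, RM4, RM5, RM6.
RM2 starts after RM1 ends, so nothing later overlaps RM1 either.
RM3 starts after RM2 ends, so nothing later overlaps RM2 either.
RM4 starts before RM3 ends → RM3 and RM4 overlap.
That's a conflict, so the schedule is not conflict-free.

Yes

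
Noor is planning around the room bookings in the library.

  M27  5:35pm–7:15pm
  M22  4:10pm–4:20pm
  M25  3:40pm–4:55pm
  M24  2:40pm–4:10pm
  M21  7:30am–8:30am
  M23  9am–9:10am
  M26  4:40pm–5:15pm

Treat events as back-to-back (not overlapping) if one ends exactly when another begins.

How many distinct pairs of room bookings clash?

Sorted by start: M21, M23, M24, M25, M22, M26, M27.
M23 starts after M21 ends; M21 is clear from here.
M24 starts after M23 ends; M23 is clear from here.
M25 starts before M24 ends → M24 and M25 overlap.
M22 starts exactly when M24 ends (back-to-back, no overlap); M24 is clear from here.
M22 starts before M25 ends → M25 and M22 overlap.
M26 starts before M25 ends → M25 and M26 overlap.
M27 starts after M25 ends.
M26 starts after M22 ends; M22 is clear from here.
M27 starts after M26 ends.
Overlapping pairs: M22 & M25, M24 & M25, M25 & M26 — 3 in total.

3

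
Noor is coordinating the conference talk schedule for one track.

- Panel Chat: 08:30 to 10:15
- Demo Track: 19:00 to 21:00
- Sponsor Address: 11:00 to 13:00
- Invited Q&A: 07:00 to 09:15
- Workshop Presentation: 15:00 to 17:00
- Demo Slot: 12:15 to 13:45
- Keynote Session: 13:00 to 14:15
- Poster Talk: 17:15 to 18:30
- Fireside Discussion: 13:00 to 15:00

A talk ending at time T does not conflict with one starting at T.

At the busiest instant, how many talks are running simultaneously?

3

Sweep the timeline, counting +1 at each start and −1 at each end (ends before starts at a tie):
07:00 start Invited Q&A → 1
08:30 start Panel Chat → 2
09:15 end Invited Q&A → 1
10:15 end Panel Chat → 0
11:00 start Sponsor Address → 1
12:15 start Demo Slot → 2
13:00 end Sponsor Address → 1
13:00 start Fireside Discussion → 2
13:00 start Keynote Session → 3
13:45 end Demo Slot → 2
14:15 end Keynote Session → 1
15:00 end Fireside Discussion → 0
15:00 start Workshop Presentation → 1
17:00 end Workshop Presentation → 0
17:15 start Poster Talk → 1
18:30 end Poster Talk → 0
19:00 start Demo Track → 1
21:00 end Demo Track → 0
Peak is 3, at 13:00 (Demo Slot, Fireside Discussion, Keynote Session).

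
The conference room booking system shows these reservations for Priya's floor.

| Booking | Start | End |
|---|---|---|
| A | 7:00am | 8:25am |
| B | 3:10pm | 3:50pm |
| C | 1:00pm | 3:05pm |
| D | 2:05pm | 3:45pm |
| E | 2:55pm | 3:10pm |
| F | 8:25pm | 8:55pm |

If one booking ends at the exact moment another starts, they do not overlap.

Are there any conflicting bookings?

Sorted by start: A, C, D, E, B, F.
C starts after A ends; A is clear from here.
D starts before C ends → C and D overlap.
That's a conflict, so the schedule is not conflict-free.

Yes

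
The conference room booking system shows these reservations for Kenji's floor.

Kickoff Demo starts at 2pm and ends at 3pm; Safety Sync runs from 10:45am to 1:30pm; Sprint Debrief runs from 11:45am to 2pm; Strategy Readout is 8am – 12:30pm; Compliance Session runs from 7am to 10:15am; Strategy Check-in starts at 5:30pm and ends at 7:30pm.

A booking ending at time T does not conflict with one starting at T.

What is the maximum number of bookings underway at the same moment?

Walk through starts and ends in time order (an end at T is processed before a start at T):
7am start Compliance Session → 1
8am start Strategy Readout → 2
10:15am end Compliance Session → 1
10:45am start Safety Sync → 2
11:45am start Sprint Debrief → 3
12:30pm end Strategy Readout → 2
1:30pm end Safety Sync → 1
2pm end Sprint Debrief → 0
2pm start Kickoff Demo → 1
3pm end Kickoff Demo → 0
5:30pm start Strategy Check-in → 1
7:30pm end Strategy Check-in → 0
Peak is 3, at 11:45am (Safety Sync, Sprint Debrief, Strategy Readout).

3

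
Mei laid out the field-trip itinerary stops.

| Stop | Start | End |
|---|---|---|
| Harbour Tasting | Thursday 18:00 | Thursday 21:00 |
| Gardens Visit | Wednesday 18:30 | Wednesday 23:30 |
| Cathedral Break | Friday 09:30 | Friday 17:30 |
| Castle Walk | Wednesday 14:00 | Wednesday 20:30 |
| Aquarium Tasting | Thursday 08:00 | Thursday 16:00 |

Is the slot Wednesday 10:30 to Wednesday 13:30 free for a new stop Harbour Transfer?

Castle Walk: starts Wednesday 14:00 at or after Harbour Transfer ends Wednesday 13:30 → clear.
Gardens Visit: starts Wednesday 18:30 at or after Harbour Transfer ends Wednesday 13:30 → clear.
Aquarium Tasting: starts Thursday 08:00 at or after Harbour Transfer ends Wednesday 13:30 → clear.
Harbour Tasting: starts Thursday 18:00 at or after Harbour Transfer ends Wednesday 13:30 → clear.
Cathedral Break: starts Friday 09:30 at or after Harbour Transfer ends Wednesday 13:30 → clear.

Yes — the slot is free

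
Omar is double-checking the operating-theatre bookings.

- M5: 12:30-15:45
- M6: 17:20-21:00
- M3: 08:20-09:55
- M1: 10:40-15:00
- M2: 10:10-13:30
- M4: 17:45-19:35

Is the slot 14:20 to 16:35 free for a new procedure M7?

No — it overlaps M1, M5

M3: ends 09:55 at or before M7 starts 14:20 → clear.
M2: ends 13:30 at or before M7 starts 14:20 → clear.
M1: starts 10:40 before M7 ends 16:35, and ends 15:00 after M7 starts 14:20 → overlap.
M5: starts 12:30 before M7 ends 16:35, and ends 15:45 after M7 starts 14:20 → overlap.
M6: starts 17:20 at or after M7 ends 16:35 → clear.
M4: starts 17:45 at or after M7 ends 16:35 → clear.
M7 overlaps M1, M5.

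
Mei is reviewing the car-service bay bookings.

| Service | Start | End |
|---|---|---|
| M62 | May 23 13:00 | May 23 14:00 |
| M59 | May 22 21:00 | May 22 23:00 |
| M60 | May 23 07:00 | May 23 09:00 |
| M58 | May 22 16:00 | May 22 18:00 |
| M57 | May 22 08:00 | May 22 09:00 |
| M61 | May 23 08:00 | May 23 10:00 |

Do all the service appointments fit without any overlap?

Sorted by start: M57, M58, M59, M60, M61, M62.
M58 starts after M57 ends; M57 is clear from here.
M59 starts after M58 ends; M58 is clear from here.
M60 starts after M59 ends; M59 is clear from here.
M61 starts before M60 ends → M60 and M61 overlap.
That's a conflict, so the schedule is not conflict-free.

No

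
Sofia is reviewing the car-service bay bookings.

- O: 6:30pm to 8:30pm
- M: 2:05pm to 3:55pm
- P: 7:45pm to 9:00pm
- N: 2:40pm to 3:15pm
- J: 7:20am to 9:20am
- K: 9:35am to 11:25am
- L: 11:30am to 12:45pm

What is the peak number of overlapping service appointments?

2

Walk through starts and ends in time order (an end at T is processed before a start at T):
7:20am start J → 1
9:20am end J → 0
9:35am start K → 1
11:25am end K → 0
11:30am start L → 1
12:45pm end L → 0
2:05pm start M → 1
2:40pm start N → 2
3:15pm end N → 1
3:55pm end M → 0
6:30pm start O → 1
7:45pm start P → 2
8:30pm end O → 1
9:00pm end P → 0
Peak is 2, at 2:40pm (M, N).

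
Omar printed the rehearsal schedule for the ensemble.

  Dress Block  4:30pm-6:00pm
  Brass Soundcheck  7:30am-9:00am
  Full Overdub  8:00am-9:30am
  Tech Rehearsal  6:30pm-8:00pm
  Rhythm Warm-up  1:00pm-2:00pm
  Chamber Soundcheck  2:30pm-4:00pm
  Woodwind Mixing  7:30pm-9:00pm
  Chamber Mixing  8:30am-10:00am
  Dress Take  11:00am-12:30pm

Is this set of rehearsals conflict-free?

No

Sorted by start: Brass Soundcheck, Full Overdub, Chamber Mixing, Dress Take, Rhythm Warm-up, Chamber Soundcheck, Dress Block, Tech Rehearsal, Woodwind Mixing.
Full Overdub starts before Brass Soundcheck ends → Brass Soundcheck and Full Overdub overlap.
That's a conflict, so the schedule is not conflict-free.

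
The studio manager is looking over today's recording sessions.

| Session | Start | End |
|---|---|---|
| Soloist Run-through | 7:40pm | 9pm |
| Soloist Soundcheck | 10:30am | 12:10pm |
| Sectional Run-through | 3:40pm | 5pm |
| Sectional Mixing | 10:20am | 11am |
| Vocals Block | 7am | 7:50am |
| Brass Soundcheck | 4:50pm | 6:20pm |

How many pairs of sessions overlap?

Sorted by start: Vocals Block, Sectional Mixing, Soloist Soundcheck, Sectional Run-through, Brass Soundcheck, Soloist Run-through.
Sectional Mixing starts after Vocals Block ends, so nothing later overlaps Vocals Block either.
Soloist Soundcheck starts before Sectional Mixing ends → Sectional Mixing and Soloist Soundcheck overlap.
Sectional Run-through starts after Sectional Mixing ends, so nothing later overlaps Sectional Mixing either.
Sectional Run-through starts after Soloist Soundcheck ends, so nothing later overlaps Soloist Soundcheck either.
Brass Soundcheck starts before Sectional Run-through ends → Sectional Run-through and Brass Soundcheck overlap.
Soloist Run-through starts after Sectional Run-through ends.
Soloist Run-through starts after Brass Soundcheck ends.
Overlapping pairs: Brass Soundcheck & Sectional Run-through, Sectional Mixing & Soloist Soundcheck — 2 in total.

2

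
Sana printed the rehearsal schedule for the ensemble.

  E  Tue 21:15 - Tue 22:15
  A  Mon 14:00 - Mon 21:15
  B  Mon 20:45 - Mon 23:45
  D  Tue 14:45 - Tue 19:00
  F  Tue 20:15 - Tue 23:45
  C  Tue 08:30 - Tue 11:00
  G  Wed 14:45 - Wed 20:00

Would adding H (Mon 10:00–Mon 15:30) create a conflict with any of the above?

Yes — it overlaps A

A: starts Mon 14:00 before H ends Mon 15:30, and ends Mon 21:15 after H starts Mon 10:00 → overlap.
B: starts Mon 20:45 at or after H ends Mon 15:30 → clear.
C: starts Tue 08:30 at or after H ends Mon 15:30 → clear.
D: starts Tue 14:45 at or after H ends Mon 15:30 → clear.
F: starts Tue 20:15 at or after H ends Mon 15:30 → clear.
E: starts Tue 21:15 at or after H ends Mon 15:30 → clear.
G: starts Wed 14:45 at or after H ends Mon 15:30 → clear.
H overlaps A.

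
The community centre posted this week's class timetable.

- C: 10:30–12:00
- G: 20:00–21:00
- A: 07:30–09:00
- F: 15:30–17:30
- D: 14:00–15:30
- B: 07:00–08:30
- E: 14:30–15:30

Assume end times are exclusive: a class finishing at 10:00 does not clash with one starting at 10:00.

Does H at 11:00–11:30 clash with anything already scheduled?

Yes — it overlaps C

B: ends 08:30 at or before H starts 11:00 → clear.
A: ends 09:00 at or before H starts 11:00 → clear.
C: starts 10:30 before H ends 11:30, and ends 12:00 after H starts 11:00 → overlap.
D: starts 14:00 at or after H ends 11:30 → clear.
E: starts 14:30 at or after H ends 11:30 → clear.
F: starts 15:30 at or after H ends 11:30 → clear.
G: starts 20:00 at or after H ends 11:30 → clear.
H overlaps C.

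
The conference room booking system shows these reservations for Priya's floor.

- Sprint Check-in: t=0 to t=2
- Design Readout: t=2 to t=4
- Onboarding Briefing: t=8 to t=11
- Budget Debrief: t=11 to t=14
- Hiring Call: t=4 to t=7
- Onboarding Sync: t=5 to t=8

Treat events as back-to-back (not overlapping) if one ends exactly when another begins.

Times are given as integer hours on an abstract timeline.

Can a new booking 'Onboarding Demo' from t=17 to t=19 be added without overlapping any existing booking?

Yes — the slot is free

Sprint Check-in: ends t=2 at or before Onboarding Demo starts t=17 → clear.
Design Readout: ends t=4 at or before Onboarding Demo starts t=17 → clear.
Hiring Call: ends t=7 at or before Onboarding Demo starts t=17 → clear.
Onboarding Sync: ends t=8 at or before Onboarding Demo starts t=17 → clear.
Onboarding Briefing: ends t=11 at or before Onboarding Demo starts t=17 → clear.
Budget Debrief: ends t=14 at or before Onboarding Demo starts t=17 → clear.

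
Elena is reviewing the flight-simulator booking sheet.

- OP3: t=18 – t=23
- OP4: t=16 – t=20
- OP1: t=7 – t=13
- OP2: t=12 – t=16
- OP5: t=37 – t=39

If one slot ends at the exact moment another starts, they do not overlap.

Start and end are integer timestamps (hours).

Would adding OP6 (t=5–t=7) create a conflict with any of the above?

OP1: starts t=7 at or after OP6 ends t=7 → clear.
OP2: starts t=12 at or after OP6 ends t=7 → clear.
OP4: starts t=16 at or after OP6 ends t=7 → clear.
OP3: starts t=18 at or after OP6 ends t=7 → clear.
OP5: starts t=37 at or after OP6 ends t=7 → clear.

No — it doesn't clash with anything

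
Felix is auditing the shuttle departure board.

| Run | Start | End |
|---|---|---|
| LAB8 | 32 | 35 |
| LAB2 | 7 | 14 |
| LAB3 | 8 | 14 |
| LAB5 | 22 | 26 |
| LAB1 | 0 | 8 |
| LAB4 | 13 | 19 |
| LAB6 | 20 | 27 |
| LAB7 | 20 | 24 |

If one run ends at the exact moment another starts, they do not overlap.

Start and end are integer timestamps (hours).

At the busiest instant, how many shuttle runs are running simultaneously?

Walk through starts and ends in time order (an end at T is processed before a start at T):
0 start LAB1 → 1
7 start LAB2 → 2
8 end LAB1 → 1
8 start LAB3 → 2
13 start LAB4 → 3
14 end LAB2 → 2
14 end LAB3 → 1
19 end LAB4 → 0
20 start LAB6 → 1
20 start LAB7 → 2
22 start LAB5 → 3
24 end LAB7 → 2
26 end LAB5 → 1
27 end LAB6 → 0
32 start LAB8 → 1
35 end LAB8 → 0
Peak is 3, at 13 (LAB2, LAB3, LAB4).

3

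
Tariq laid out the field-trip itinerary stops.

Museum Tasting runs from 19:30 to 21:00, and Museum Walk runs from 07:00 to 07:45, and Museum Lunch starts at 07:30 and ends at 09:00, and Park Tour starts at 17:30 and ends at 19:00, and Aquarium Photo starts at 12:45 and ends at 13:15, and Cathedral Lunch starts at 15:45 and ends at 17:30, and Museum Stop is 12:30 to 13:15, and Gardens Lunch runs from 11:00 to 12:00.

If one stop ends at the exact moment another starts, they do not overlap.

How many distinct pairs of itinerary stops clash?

2

Sorted by start: Museum Walk, Museum Lunch, Gardens Lunch, Museum Stop, Aquarium Photo, Cathedral Lunch, Park Tour, Museum Tasting.
Museum Lunch starts before Museum Walk ends → Museum Walk and Museum Lunch overlap.
Gardens Lunch starts after Museum Walk ends — done with Museum Walk.
Gardens Lunch starts after Museum Lunch ends — done with Museum Lunch.
Museum Stop starts after Gardens Lunch ends — done with Gardens Lunch.
Aquarium Photo starts before Museum Stop ends → Museum Stop and Aquarium Photo overlap.
Cathedral Lunch starts after Museum Stop ends — done with Museum Stop.
Cathedral Lunch starts after Aquarium Photo ends — done with Aquarium Photo.
Park Tour starts exactly when Cathedral Lunch ends (back-to-back, no overlap) — done with Cathedral Lunch.
Museum Tasting starts after Park Tour ends.
Overlapping pairs: Aquarium Photo & Museum Stop, Museum Lunch & Museum Walk — 2 in total.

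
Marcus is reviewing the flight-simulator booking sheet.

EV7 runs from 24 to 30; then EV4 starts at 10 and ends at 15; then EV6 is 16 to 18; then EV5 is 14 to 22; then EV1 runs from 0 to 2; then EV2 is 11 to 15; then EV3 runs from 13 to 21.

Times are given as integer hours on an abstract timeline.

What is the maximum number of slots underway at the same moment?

4

Sort all start/end points and keep a running count:
0 start EV1 → 1
2 end EV1 → 0
10 start EV4 → 1
11 start EV2 → 2
13 start EV3 → 3
14 start EV5 → 4
15 end EV2 → 3
15 end EV4 → 2
16 start EV6 → 3
18 end EV6 → 2
21 end EV3 → 1
22 end EV5 → 0
24 start EV7 → 1
30 end EV7 → 0
Peak is 4, at 14 (EV2, EV3, EV4, EV5).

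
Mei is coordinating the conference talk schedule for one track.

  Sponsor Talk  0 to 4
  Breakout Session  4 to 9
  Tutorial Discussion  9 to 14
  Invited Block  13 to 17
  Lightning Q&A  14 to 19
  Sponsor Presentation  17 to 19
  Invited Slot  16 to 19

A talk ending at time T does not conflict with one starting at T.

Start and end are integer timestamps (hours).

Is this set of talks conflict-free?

No

Sorted by start: Sponsor Talk, Breakout Session, Tutorial Discussion, Invited Block, Lightning Q&A, Invited Slot, Sponsor Presentation.
Breakout Session starts exactly when Sponsor Talk ends (back-to-back, no overlap), so Sponsor Talk has no further overlaps.
Tutorial Discussion starts exactly when Breakout Session ends (back-to-back, no overlap), so Breakout Session has no further overlaps.
Invited Block starts before Tutorial Discussion ends → Tutorial Discussion and Invited Block overlap.
That's a conflict, so the schedule is not conflict-free.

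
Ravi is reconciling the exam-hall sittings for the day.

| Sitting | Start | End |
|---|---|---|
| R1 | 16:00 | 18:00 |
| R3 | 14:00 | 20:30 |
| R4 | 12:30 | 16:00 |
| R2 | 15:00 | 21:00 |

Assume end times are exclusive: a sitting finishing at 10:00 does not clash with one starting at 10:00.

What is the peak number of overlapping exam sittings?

Sweep the timeline, counting +1 at each start and −1 at each end (ends before starts at a tie):
12:30 start R4 → 1
14:00 start R3 → 2
15:00 start R2 → 3
16:00 end R4 → 2
16:00 start R1 → 3
18:00 end R1 → 2
20:30 end R3 → 1
21:00 end R2 → 0
Peak is 3, at 15:00 (R2, R3, R4).

3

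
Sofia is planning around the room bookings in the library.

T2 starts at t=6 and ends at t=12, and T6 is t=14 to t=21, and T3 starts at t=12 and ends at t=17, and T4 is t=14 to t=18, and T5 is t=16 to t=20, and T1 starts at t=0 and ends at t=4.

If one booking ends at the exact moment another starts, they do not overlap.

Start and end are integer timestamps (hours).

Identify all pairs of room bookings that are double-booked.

Two intervals overlap when each starts before the other ends.
Sorted by start: T1, T2, T3, T4, T6, T5.
T2 starts after T1 ends, so T1 has no further overlaps.
T3 starts exactly when T2 ends (back-to-back, no overlap), so T2 has no further overlaps.
T4 starts before T3 ends → T3 and T4 overlap.
T6 starts before T3 ends → T3 and T6 overlap.
T5 starts before T3 ends → T3 and T5 overlap.
T6 starts before T4 ends → T4 and T6 overlap.
T5 starts before T4 ends → T4 and T5 overlap.
T5 starts before T6 ends → T6 and T5 overlap.

T3 & T4, T3 & T5, T3 & T6, T4 & T5, T4 & T6, T5 & T6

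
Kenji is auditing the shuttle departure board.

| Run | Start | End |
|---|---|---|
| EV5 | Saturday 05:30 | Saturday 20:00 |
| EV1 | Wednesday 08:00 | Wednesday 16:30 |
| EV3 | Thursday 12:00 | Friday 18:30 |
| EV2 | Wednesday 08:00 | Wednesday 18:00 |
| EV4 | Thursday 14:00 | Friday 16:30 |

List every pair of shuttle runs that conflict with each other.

Two intervals overlap when each starts before the other ends.
Sorted by start: EV1, EV2, EV3, EV4, EV5.
EV2 starts before EV1 ends → EV1 and EV2 overlap.
EV3 starts after EV1 ends, so nothing later overlaps EV1 either.
EV3 starts after EV2 ends, so nothing later overlaps EV2 either.
EV4 starts before EV3 ends → EV3 and EV4 overlap.
EV5 starts after EV3 ends.
EV5 starts after EV4 ends.

EV1 & EV2, EV3 & EV4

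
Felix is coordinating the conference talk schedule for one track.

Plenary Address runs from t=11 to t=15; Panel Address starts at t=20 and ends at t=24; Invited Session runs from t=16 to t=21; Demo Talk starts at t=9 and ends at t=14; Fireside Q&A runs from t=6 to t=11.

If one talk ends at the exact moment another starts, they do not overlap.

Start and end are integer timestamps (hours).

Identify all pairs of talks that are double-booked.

Sorted by start: Fireside Q&A, Demo Talk, Plenary Address, Invited Session, Panel Address.
Demo Talk starts before Fireside Q&A ends → Fireside Q&A and Demo Talk overlap.
Plenary Address starts exactly when Fireside Q&A ends (back-to-back, no overlap), so nothing later overlaps Fireside Q&A either.
Plenary Address starts before Demo Talk ends → Demo Talk and Plenary Address overlap.
Invited Session starts after Demo Talk ends, so nothing later overlaps Demo Talk either.
Invited Session starts after Plenary Address ends, so nothing later overlaps Plenary Address either.
Panel Address starts before Invited Session ends → Invited Session and Panel Address overlap.

Demo Talk & Fireside Q&A, Demo Talk & Plenary Address, Invited Session & Panel Address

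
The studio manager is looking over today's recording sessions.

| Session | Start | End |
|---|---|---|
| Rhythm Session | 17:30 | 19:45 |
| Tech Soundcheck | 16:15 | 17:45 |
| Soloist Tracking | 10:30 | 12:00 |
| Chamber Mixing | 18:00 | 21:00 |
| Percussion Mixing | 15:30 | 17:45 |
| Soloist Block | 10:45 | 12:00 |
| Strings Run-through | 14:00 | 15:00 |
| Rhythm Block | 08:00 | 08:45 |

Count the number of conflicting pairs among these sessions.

Sorted by start: Rhythm Block, Soloist Tracking, Soloist Block, Strings Run-through, Percussion Mixing, Tech Soundcheck, Rhythm Session, Chamber Mixing.
Soloist Tracking starts after Rhythm Block ends, so nothing later overlaps Rhythm Block either.
Soloist Block starts before Soloist Tracking ends → Soloist Tracking and Soloist Block overlap.
Strings Run-through starts after Soloist Tracking ends, so nothing later overlaps Soloist Tracking either.
Strings Run-through starts after Soloist Block ends, so nothing later overlaps Soloist Block either.
Percussion Mixing starts after Strings Run-through ends, so nothing later overlaps Strings Run-through either.
Tech Soundcheck starts before Percussion Mixing ends → Percussion Mixing and Tech Soundcheck overlap.
Rhythm Session starts before Percussion Mixing ends → Percussion Mixing and Rhythm Session overlap.
Chamber Mixing starts after Percussion Mixing ends.
Rhythm Session starts before Tech Soundcheck ends → Tech Soundcheck and Rhythm Session overlap.
Chamber Mixing starts after Tech Soundcheck ends.
Chamber Mixing starts before Rhythm Session ends → Rhythm Session and Chamber Mixing overlap.
Overlapping pairs: Chamber Mixing & Rhythm Session, Percussion Mixing & Rhythm Session, Percussion Mixing & Tech Soundcheck, Rhythm Session & Tech Soundcheck, Soloist Block & Soloist Tracking — 5 in total.

5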